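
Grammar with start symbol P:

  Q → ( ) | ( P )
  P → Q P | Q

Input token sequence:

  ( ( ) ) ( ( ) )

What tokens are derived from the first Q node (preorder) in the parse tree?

[P [Q ( [P [Q ( )]] )] [P [Q ( [P [Q ( )]] )]]]

( ( ) )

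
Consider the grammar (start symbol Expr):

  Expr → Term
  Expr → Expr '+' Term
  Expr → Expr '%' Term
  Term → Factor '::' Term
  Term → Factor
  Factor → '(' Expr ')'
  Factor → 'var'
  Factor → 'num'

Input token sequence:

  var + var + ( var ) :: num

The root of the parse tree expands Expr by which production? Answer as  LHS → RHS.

Expr → Expr '+' Term

[Expr [Expr [Expr [Term [Factor var]]] + [Term [Factor var]]] + [Term [Factor ( [Expr [Term [Factor var]]] )] :: [Term [Factor num]]]]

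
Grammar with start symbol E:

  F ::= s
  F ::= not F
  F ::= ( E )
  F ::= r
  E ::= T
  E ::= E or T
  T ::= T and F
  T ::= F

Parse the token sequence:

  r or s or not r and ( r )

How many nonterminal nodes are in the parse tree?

15

[E [E [E [T [F r]]] or [T [F s]]] or [T [T [F not [F r]]] and [F ( [E [T [F r]]] )]]]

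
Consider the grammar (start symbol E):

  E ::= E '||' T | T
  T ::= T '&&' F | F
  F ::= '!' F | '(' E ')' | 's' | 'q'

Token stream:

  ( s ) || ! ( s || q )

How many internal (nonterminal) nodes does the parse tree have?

16

[E [E [T [F ( [E [T [F s]]] )]]] || [T [F ! [F ( [E [E [T [F s]]] || [T [F q]]] )]]]]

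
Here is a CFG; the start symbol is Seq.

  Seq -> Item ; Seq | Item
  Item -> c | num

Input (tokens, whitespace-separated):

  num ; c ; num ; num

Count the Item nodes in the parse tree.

4

[Seq [Item num] ; [Seq [Item c] ; [Seq [Item num] ; [Seq [Item num]]]]]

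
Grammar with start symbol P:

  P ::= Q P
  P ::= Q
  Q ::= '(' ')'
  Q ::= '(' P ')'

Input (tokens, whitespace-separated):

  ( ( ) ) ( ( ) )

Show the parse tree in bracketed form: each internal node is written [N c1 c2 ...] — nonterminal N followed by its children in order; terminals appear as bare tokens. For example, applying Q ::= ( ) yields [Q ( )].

[P [Q ( [P [Q ( )]] )] [P [Q ( [P [Q ( )]] )]]]

P
Q P
( P ) P
( Q ) P
( ( ) ) P
( ( ) ) Q
( ( ) ) ( P )
( ( ) ) ( Q )
( ( ) ) ( ( ) )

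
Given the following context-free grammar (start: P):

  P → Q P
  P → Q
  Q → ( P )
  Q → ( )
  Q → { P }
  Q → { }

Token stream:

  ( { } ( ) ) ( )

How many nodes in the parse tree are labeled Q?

4

[P [Q ( [P [Q { }] [P [Q ( )]]] )] [P [Q ( )]]]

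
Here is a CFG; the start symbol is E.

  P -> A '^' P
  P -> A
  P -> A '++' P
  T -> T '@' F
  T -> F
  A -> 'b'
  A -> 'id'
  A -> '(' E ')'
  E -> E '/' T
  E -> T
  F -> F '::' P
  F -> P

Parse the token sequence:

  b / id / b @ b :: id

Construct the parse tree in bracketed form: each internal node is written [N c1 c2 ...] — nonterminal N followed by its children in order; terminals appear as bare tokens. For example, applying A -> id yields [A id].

E
E / T
E / T / T
T / T / T
F / T / T
P / T / T
A / T / T
b / T / T
b / F / T
b / P / T
b / A / T
b / id / T
b / id / T @ F
b / id / F @ F
b / id / P @ F
b / id / A @ F
b / id / b @ F
b / id / b @ F :: P
b / id / b @ P :: P
b / id / b @ A :: P
b / id / b @ b :: P
b / id / b @ b :: A
b / id / b @ b :: id

[E [E [E [T [F [P [A b]]]]] / [T [F [P [A id]]]]] / [T [T [F [P [A b]]]] @ [F [F [P [A b]]] :: [P [A id]]]]]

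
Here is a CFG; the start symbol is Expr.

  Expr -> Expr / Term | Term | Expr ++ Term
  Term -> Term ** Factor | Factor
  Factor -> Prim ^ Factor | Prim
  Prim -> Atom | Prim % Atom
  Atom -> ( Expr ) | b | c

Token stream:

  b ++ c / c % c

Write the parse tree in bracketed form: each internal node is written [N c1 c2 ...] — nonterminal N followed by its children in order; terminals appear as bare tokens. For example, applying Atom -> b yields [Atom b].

[Expr [Expr [Expr [Term [Factor [Prim [Atom b]]]]] ++ [Term [Factor [Prim [Atom c]]]]] / [Term [Factor [Prim [Prim [Atom c]] % [Atom c]]]]]

Expr
Expr / Term
Expr ++ Term / Term
Term ++ Term / Term
Factor ++ Term / Term
Prim ++ Term / Term
Atom ++ Term / Term
b ++ Term / Term
b ++ Factor / Term
b ++ Prim / Term
b ++ Atom / Term
b ++ c / Term
b ++ c / Factor
b ++ c / Prim
b ++ c / Prim % Atom
b ++ c / Atom % Atom
b ++ c / c % Atom
b ++ c / c % c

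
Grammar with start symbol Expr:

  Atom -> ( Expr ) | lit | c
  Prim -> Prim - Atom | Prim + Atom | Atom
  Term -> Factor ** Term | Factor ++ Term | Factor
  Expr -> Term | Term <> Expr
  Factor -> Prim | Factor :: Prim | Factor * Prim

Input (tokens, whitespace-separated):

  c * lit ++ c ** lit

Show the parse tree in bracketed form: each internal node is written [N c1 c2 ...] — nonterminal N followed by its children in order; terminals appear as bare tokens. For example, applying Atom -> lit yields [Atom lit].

Expr
Term
Factor ++ Term
Factor * Prim ++ Term
Prim * Prim ++ Term
Atom * Prim ++ Term
c * Prim ++ Term
c * Atom ++ Term
c * lit ++ Term
c * lit ++ Factor ** Term
c * lit ++ Prim ** Term
c * lit ++ Atom ** Term
c * lit ++ c ** Term
c * lit ++ c ** Factor
c * lit ++ c ** Prim
c * lit ++ c ** Atom
c * lit ++ c ** lit

[Expr [Term [Factor [Factor [Prim [Atom c]]] * [Prim [Atom lit]]] ++ [Term [Factor [Prim [Atom c]]] ** [Term [Factor [Prim [Atom lit]]]]]]]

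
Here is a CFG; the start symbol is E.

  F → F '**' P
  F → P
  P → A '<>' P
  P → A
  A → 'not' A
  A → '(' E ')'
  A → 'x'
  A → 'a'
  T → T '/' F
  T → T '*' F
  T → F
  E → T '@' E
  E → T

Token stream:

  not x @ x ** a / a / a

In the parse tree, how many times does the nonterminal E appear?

[E [T [F [P [A not [A x]]]]] @ [E [T [T [T [F [F [P [A x]]] ** [P [A a]]]] / [F [P [A a]]]] / [F [P [A a]]]]]]

2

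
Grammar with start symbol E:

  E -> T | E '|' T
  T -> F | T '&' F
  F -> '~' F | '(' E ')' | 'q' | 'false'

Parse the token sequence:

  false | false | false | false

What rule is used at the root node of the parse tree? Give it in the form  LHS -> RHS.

E -> E '|' T

[E [E [E [E [T [F false]]] | [T [F false]]] | [T [F false]]] | [T [F false]]]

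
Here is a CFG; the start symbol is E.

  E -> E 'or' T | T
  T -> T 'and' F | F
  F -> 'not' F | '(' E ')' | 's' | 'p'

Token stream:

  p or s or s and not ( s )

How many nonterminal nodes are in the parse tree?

[E [E [E [T [F p]]] or [T [F s]]] or [T [T [F s]] and [F not [F ( [E [T [F s]]] )]]]]

15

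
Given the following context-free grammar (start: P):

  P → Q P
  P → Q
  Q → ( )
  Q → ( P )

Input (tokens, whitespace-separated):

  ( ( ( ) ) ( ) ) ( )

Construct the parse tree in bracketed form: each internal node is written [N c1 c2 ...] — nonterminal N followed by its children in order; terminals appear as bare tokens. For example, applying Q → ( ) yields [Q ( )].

P
Q P
( P ) P
( Q P ) P
( ( P ) P ) P
( ( Q ) P ) P
( ( ( ) ) P ) P
( ( ( ) ) Q ) P
( ( ( ) ) ( ) ) P
( ( ( ) ) ( ) ) Q
( ( ( ) ) ( ) ) ( )

[P [Q ( [P [Q ( [P [Q ( )]] )] [P [Q ( )]]] )] [P [Q ( )]]]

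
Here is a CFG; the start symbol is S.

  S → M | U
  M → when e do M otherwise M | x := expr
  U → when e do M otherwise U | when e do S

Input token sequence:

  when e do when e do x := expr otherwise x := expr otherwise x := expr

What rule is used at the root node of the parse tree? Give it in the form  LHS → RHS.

[S [M when e do [M when e do [M x := expr] otherwise [M x := expr]] otherwise [M x := expr]]]

S → M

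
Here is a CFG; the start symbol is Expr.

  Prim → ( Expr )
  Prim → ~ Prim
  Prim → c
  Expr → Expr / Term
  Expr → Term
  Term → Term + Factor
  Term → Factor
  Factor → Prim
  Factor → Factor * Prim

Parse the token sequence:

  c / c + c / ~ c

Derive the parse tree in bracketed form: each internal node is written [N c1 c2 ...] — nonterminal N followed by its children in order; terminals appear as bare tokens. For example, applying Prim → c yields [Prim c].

[Expr [Expr [Expr [Term [Factor [Prim c]]]] / [Term [Term [Factor [Prim c]]] + [Factor [Prim c]]]] / [Term [Factor [Prim ~ [Prim c]]]]]

Expr
Expr / Term
Expr / Term / Term
Term / Term / Term
Factor / Term / Term
Prim / Term / Term
c / Term / Term
c / Term + Factor / Term
c / Factor + Factor / Term
c / Prim + Factor / Term
c / c + Factor / Term
c / c + Prim / Term
c / c + c / Term
c / c + c / Factor
c / c + c / Prim
c / c + c / ~ Prim
c / c + c / ~ c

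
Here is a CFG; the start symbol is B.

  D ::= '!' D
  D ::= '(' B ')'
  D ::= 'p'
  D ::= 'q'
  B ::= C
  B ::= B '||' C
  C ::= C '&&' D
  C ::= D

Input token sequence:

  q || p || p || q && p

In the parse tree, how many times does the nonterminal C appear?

5

[B [B [B [B [C [D q]]] || [C [D p]]] || [C [D p]]] || [C [C [D q]] && [D p]]]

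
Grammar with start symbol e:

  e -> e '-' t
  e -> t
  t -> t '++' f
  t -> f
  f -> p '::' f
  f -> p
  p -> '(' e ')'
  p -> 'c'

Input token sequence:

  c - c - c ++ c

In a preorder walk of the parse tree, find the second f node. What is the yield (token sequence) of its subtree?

c

[e [e [e [t [f [p c]]]] - [t [f [p c]]]] - [t [t [f [p c]]] ++ [f [p c]]]]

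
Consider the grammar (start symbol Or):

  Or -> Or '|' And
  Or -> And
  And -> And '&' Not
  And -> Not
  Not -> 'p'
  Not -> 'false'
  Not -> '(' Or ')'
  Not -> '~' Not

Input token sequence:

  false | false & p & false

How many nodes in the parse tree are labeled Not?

4

[Or [Or [And [Not false]]] | [And [And [And [Not false]] & [Not p]] & [Not false]]]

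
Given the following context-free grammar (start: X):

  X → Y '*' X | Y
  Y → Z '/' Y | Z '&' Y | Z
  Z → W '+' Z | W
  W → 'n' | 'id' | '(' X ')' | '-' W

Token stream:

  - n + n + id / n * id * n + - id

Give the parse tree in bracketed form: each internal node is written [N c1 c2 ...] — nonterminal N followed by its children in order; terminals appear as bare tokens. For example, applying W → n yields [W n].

X
Y * X
Z / Y * X
W + Z / Y * X
- W + Z / Y * X
- n + Z / Y * X
- n + W + Z / Y * X
- n + n + Z / Y * X
- n + n + W / Y * X
- n + n + id / Y * X
- n + n + id / Z * X
- n + n + id / W * X
- n + n + id / n * X
- n + n + id / n * Y * X
- n + n + id / n * Z * X
- n + n + id / n * W * X
- n + n + id / n * id * X
- n + n + id / n * id * Y
- n + n + id / n * id * Z
- n + n + id / n * id * W + Z
- n + n + id / n * id * n + Z
- n + n + id / n * id * n + W
- n + n + id / n * id * n + - W
- n + n + id / n * id * n + - id

[X [Y [Z [W - [W n]] + [Z [W n] + [Z [W id]]]] / [Y [Z [W n]]]] * [X [Y [Z [W id]]] * [X [Y [Z [W n] + [Z [W - [W id]]]]]]]]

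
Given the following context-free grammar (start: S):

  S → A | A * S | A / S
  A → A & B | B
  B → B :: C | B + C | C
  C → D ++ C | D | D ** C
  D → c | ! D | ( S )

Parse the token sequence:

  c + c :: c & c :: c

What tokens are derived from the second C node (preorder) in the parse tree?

[S [A [A [B [B [B [C [D c]]] + [C [D c]]] :: [C [D c]]]] & [B [B [C [D c]]] :: [C [D c]]]]]

c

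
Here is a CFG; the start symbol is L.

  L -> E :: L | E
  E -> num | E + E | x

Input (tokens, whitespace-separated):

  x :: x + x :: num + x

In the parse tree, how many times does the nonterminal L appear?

3

[L [E x] :: [L [E [E x] + [E x]] :: [L [E [E num] + [E x]]]]]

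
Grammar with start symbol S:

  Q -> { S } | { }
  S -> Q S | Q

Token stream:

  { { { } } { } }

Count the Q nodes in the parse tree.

[S [Q { [S [Q { [S [Q { }]] }] [S [Q { }]]] }]]

4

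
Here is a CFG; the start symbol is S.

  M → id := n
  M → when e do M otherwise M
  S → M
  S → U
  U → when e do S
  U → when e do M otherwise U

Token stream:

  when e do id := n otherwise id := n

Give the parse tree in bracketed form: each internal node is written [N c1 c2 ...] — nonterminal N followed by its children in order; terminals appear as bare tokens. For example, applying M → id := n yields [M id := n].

[S [M when e do [M id := n] otherwise [M id := n]]]

S
M
when e do M otherwise M
when e do id := n otherwise M
when e do id := n otherwise id := n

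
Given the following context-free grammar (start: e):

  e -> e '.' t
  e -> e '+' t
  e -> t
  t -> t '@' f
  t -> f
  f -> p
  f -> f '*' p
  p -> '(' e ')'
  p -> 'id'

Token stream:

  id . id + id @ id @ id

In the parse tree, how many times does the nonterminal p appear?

5

[e [e [e [t [f [p id]]]] . [t [f [p id]]]] + [t [t [t [f [p id]]] @ [f [p id]]] @ [f [p id]]]]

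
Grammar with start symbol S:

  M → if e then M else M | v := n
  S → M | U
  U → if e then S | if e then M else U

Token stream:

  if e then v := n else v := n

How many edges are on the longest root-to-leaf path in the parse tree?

3

[S [M if e then [M v := n] else [M v := n]]]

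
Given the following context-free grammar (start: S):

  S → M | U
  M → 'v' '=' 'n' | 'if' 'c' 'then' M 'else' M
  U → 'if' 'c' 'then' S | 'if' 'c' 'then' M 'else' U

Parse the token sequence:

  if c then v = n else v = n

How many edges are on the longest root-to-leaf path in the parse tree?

[S [M if c then [M v = n] else [M v = n]]]

3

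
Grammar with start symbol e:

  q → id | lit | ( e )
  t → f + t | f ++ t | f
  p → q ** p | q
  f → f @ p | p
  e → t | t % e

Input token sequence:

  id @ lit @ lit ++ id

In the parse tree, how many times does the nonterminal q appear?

[e [t [f [f [f [p [q id]]] @ [p [q lit]]] @ [p [q lit]]] ++ [t [f [p [q id]]]]]]

4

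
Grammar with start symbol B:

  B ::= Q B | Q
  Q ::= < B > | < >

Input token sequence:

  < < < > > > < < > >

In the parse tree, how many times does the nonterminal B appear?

[B [Q < [B [Q < [B [Q < >]] >]] >] [B [Q < [B [Q < >]] >]]]

5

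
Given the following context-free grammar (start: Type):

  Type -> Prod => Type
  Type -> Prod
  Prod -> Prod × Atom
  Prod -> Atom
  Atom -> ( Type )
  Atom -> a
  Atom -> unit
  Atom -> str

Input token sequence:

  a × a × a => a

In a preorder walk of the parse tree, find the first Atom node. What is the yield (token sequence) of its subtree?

a

[Type [Prod [Prod [Prod [Atom a]] × [Atom a]] × [Atom a]] => [Type [Prod [Atom a]]]]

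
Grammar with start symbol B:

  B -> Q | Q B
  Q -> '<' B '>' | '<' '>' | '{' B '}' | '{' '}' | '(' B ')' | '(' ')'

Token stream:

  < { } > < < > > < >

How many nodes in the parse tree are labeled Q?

5

[B [Q < [B [Q { }]] >] [B [Q < [B [Q < >]] >] [B [Q < >]]]]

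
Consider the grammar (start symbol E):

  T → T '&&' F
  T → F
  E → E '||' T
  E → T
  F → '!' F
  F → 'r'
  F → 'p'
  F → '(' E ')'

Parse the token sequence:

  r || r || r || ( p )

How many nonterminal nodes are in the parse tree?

15

[E [E [E [E [T [F r]]] || [T [F r]]] || [T [F r]]] || [T [F ( [E [T [F p]]] )]]]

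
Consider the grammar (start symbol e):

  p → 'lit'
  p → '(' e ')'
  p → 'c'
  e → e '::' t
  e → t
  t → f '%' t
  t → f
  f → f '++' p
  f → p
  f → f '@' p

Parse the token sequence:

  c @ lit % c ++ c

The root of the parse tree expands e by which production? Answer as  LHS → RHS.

[e [t [f [f [p c]] @ [p lit]] % [t [f [f [p c]] ++ [p c]]]]]

e → t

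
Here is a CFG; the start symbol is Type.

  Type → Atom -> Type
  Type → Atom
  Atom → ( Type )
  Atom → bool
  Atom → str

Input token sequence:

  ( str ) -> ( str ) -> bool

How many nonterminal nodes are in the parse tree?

10

[Type [Atom ( [Type [Atom str]] )] -> [Type [Atom ( [Type [Atom str]] )] -> [Type [Atom bool]]]]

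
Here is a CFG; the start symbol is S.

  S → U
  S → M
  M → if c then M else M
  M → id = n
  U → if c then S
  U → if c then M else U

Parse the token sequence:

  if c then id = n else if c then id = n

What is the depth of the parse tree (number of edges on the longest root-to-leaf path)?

5

[S [U if c then [M id = n] else [U if c then [S [M id = n]]]]]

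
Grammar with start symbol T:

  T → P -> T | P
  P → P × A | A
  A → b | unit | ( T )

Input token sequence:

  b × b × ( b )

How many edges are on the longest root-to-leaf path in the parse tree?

6

[T [P [P [P [A b]] × [A b]] × [A ( [T [P [A b]]] )]]]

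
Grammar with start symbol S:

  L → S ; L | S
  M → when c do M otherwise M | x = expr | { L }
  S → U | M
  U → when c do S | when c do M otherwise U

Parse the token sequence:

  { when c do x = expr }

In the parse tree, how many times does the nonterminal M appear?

[S [M { [L [S [U when c do [S [M x = expr]]]]] }]]

2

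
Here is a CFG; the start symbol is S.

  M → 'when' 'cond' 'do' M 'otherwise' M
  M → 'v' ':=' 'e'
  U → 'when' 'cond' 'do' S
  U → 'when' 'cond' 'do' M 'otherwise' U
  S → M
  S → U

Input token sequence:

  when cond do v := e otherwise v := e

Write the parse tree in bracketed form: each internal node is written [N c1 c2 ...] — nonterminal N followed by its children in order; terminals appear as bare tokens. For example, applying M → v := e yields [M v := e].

S
M
when cond do M otherwise M
when cond do v := e otherwise M
when cond do v := e otherwise v := e

[S [M when cond do [M v := e] otherwise [M v := e]]]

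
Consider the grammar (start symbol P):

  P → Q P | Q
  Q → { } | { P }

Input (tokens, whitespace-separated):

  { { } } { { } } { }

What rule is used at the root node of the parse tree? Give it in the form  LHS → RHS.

P → Q P

[P [Q { [P [Q { }]] }] [P [Q { [P [Q { }]] }] [P [Q { }]]]]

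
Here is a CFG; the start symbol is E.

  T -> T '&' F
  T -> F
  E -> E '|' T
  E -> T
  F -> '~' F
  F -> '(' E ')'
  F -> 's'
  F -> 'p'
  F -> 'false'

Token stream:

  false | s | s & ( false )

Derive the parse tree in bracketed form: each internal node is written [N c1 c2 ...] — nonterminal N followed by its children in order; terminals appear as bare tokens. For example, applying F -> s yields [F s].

[E [E [E [T [F false]]] | [T [F s]]] | [T [T [F s]] & [F ( [E [T [F false]]] )]]]

E
E | T
E | T | T
T | T | T
F | T | T
false | T | T
false | F | T
false | s | T
false | s | T & F
false | s | F & F
false | s | s & F
false | s | s & ( E )
false | s | s & ( T )
false | s | s & ( F )
false | s | s & ( false )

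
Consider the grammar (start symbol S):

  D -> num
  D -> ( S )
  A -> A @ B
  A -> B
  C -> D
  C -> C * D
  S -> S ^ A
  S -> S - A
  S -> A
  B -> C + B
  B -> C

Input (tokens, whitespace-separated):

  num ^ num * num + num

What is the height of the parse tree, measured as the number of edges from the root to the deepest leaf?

[S [S [A [B [C [D num]]]]] ^ [A [B [C [C [D num]] * [D num]] + [B [C [D num]]]]]]

6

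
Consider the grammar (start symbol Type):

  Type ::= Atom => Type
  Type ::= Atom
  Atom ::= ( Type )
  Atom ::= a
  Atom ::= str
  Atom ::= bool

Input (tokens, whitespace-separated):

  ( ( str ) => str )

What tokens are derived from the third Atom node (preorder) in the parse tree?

str

[Type [Atom ( [Type [Atom ( [Type [Atom str]] )] => [Type [Atom str]]] )]]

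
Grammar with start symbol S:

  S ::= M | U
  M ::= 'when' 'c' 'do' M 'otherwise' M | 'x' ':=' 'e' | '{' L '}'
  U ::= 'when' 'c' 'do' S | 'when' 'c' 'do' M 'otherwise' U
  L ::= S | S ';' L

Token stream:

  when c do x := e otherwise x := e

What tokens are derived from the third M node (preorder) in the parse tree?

x := e

[S [M when c do [M x := e] otherwise [M x := e]]]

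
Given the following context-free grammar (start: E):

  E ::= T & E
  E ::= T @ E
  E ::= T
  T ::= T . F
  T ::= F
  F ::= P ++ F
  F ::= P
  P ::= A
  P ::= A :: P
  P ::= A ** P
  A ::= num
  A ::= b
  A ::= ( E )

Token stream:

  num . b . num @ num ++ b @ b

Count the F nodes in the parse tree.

[E [T [T [T [F [P [A num]]]] . [F [P [A b]]]] . [F [P [A num]]]] @ [E [T [F [P [A num]] ++ [F [P [A b]]]]] @ [E [T [F [P [A b]]]]]]]

6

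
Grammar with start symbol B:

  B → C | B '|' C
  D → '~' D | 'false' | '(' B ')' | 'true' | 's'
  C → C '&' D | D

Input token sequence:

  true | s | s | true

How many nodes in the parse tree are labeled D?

4

[B [B [B [B [C [D true]]] | [C [D s]]] | [C [D s]]] | [C [D true]]]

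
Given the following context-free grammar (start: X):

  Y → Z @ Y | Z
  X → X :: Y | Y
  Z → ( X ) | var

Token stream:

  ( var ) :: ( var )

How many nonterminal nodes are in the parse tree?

12

[X [X [Y [Z ( [X [Y [Z var]]] )]]] :: [Y [Z ( [X [Y [Z var]]] )]]]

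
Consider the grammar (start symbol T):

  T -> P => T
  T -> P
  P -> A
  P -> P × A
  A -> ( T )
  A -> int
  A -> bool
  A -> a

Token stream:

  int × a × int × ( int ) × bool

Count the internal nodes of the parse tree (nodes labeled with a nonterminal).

[T [P [P [P [P [P [A int]] × [A a]] × [A int]] × [A ( [T [P [A int]]] )]] × [A bool]]]

14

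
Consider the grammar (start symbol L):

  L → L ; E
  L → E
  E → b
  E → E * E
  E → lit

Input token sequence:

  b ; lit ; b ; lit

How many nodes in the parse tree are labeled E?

4

[L [L [L [L [E b]] ; [E lit]] ; [E b]] ; [E lit]]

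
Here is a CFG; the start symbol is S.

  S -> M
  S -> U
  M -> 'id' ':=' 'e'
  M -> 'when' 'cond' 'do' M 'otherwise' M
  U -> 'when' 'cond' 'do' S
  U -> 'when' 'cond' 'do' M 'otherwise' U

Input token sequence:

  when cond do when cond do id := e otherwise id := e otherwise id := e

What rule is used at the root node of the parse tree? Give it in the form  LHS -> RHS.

S -> M

[S [M when cond do [M when cond do [M id := e] otherwise [M id := e]] otherwise [M id := e]]]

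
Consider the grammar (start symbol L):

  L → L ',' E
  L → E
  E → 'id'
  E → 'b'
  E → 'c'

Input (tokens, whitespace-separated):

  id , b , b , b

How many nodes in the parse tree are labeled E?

[L [L [L [L [E id]] , [E b]] , [E b]] , [E b]]

4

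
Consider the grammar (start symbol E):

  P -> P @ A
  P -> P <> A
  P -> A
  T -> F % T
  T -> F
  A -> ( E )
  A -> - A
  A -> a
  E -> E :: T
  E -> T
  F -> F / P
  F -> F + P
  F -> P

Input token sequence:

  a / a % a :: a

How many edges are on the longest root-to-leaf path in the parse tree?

7

[E [E [T [F [F [P [A a]]] / [P [A a]]] % [T [F [P [A a]]]]]] :: [T [F [P [A a]]]]]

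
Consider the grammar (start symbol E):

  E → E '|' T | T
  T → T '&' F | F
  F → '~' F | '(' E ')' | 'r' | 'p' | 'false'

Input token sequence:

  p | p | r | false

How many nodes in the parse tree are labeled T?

4

[E [E [E [E [T [F p]]] | [T [F p]]] | [T [F r]]] | [T [F false]]]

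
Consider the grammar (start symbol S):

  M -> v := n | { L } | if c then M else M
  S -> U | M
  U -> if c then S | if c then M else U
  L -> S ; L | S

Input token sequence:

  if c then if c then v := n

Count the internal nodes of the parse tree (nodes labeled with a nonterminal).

6

[S [U if c then [S [U if c then [S [M v := n]]]]]]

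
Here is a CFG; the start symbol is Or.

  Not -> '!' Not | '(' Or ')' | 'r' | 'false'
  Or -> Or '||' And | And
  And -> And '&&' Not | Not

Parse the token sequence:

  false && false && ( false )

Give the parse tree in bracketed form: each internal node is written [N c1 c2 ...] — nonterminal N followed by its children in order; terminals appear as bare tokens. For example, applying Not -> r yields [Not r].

[Or [And [And [And [Not false]] && [Not false]] && [Not ( [Or [And [Not false]]] )]]]

Or
And
And && Not
And && Not && Not
Not && Not && Not
false && Not && Not
false && false && Not
false && false && ( Or )
false && false && ( And )
false && false && ( Not )
false && false && ( false )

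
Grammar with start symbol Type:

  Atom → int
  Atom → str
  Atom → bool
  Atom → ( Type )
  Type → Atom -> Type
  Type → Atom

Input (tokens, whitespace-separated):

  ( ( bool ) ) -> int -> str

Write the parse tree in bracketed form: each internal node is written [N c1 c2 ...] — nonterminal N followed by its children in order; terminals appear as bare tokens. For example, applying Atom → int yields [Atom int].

Type
Atom -> Type
( Type ) -> Type
( Atom ) -> Type
( ( Type ) ) -> Type
( ( Atom ) ) -> Type
( ( bool ) ) -> Type
( ( bool ) ) -> Atom -> Type
( ( bool ) ) -> int -> Type
( ( bool ) ) -> int -> Atom
( ( bool ) ) -> int -> str

[Type [Atom ( [Type [Atom ( [Type [Atom bool]] )]] )] -> [Type [Atom int] -> [Type [Atom str]]]]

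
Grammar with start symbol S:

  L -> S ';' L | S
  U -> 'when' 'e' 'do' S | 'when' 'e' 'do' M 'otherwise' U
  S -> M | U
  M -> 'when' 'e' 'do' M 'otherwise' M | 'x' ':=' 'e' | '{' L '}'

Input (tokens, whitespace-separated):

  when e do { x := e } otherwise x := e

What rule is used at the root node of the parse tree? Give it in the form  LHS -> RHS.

S -> M

[S [M when e do [M { [L [S [M x := e]]] }] otherwise [M x := e]]]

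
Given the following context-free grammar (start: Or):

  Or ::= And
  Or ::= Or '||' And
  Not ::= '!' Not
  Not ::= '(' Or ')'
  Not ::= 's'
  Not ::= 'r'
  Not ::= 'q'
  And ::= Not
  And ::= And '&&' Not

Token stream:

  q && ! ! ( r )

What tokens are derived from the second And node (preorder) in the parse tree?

[Or [And [And [Not q]] && [Not ! [Not ! [Not ( [Or [And [Not r]]] )]]]]]

q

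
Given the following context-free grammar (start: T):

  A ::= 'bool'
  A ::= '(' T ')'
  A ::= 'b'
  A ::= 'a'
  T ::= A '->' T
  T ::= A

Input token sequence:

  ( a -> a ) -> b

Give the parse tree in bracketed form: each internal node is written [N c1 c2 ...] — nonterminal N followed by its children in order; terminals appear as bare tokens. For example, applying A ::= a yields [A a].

T
A -> T
( T ) -> T
( A -> T ) -> T
( a -> T ) -> T
( a -> A ) -> T
( a -> a ) -> T
( a -> a ) -> A
( a -> a ) -> b

[T [A ( [T [A a] -> [T [A a]]] )] -> [T [A b]]]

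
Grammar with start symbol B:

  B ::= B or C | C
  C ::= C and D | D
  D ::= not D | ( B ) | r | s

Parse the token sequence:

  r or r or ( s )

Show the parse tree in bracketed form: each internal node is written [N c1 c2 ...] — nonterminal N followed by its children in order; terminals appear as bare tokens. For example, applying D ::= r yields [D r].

B
B or C
B or C or C
C or C or C
D or C or C
r or C or C
r or D or C
r or r or C
r or r or D
r or r or ( B )
r or r or ( C )
r or r or ( D )
r or r or ( s )

[B [B [B [C [D r]]] or [C [D r]]] or [C [D ( [B [C [D s]]] )]]]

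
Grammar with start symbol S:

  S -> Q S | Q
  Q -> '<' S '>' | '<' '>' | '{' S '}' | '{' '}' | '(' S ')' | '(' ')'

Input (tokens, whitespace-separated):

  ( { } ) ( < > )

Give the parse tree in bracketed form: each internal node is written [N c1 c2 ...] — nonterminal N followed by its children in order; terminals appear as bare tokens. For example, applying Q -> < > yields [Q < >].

S
Q S
( S ) S
( Q ) S
( { } ) S
( { } ) Q
( { } ) ( S )
( { } ) ( Q )
( { } ) ( < > )

[S [Q ( [S [Q { }]] )] [S [Q ( [S [Q < >]] )]]]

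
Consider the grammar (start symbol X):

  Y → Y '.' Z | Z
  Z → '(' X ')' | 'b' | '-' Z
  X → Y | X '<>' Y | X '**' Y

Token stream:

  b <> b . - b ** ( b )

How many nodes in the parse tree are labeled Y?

[X [X [X [Y [Z b]]] <> [Y [Y [Z b]] . [Z - [Z b]]]] ** [Y [Z ( [X [Y [Z b]]] )]]]

5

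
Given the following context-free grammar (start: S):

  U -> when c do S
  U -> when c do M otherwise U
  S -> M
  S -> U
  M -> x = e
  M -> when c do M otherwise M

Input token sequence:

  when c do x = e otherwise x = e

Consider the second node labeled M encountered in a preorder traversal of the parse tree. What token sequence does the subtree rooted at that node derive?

x = e

[S [M when c do [M x = e] otherwise [M x = e]]]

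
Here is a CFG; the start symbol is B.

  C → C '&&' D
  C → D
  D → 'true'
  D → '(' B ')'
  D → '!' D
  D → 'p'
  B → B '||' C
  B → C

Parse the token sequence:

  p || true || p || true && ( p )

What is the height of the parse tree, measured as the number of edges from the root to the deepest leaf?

6

[B [B [B [B [C [D p]]] || [C [D true]]] || [C [D p]]] || [C [C [D true]] && [D ( [B [C [D p]]] )]]]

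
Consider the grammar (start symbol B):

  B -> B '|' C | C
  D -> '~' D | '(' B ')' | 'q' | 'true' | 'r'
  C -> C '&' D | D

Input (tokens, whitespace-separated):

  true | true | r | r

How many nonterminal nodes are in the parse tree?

12

[B [B [B [B [C [D true]]] | [C [D true]]] | [C [D r]]] | [C [D r]]]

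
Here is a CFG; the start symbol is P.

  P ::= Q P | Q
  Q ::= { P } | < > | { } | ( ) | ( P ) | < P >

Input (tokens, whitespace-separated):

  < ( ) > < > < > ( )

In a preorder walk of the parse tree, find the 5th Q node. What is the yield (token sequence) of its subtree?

( )

[P [Q < [P [Q ( )]] >] [P [Q < >] [P [Q < >] [P [Q ( )]]]]]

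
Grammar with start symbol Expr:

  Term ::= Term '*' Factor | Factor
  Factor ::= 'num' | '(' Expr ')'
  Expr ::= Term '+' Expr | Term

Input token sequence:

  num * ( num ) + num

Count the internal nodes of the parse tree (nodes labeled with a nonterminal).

11

[Expr [Term [Term [Factor num]] * [Factor ( [Expr [Term [Factor num]]] )]] + [Expr [Term [Factor num]]]]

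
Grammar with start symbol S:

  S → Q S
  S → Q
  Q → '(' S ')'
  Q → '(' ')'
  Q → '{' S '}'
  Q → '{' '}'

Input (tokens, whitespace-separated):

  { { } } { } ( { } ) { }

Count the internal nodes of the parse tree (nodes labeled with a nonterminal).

12

[S [Q { [S [Q { }]] }] [S [Q { }] [S [Q ( [S [Q { }]] )] [S [Q { }]]]]]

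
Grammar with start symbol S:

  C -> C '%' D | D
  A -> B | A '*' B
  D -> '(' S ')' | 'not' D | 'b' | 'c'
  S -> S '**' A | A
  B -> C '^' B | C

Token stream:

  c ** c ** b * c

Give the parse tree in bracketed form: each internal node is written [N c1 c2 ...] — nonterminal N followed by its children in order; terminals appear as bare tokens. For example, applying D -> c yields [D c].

[S [S [S [A [B [C [D c]]]]] ** [A [B [C [D c]]]]] ** [A [A [B [C [D b]]]] * [B [C [D c]]]]]

S
S ** A
S ** A ** A
A ** A ** A
B ** A ** A
C ** A ** A
D ** A ** A
c ** A ** A
c ** B ** A
c ** C ** A
c ** D ** A
c ** c ** A
c ** c ** A * B
c ** c ** B * B
c ** c ** C * B
c ** c ** D * B
c ** c ** b * B
c ** c ** b * C
c ** c ** b * D
c ** c ** b * c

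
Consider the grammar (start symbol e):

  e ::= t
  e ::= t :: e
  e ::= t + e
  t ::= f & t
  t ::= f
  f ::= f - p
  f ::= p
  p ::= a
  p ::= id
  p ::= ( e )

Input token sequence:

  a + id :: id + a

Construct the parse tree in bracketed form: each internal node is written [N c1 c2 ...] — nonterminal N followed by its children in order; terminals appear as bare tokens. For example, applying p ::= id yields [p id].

e
t + e
f + e
p + e
a + e
a + t :: e
a + f :: e
a + p :: e
a + id :: e
a + id :: t + e
a + id :: f + e
a + id :: p + e
a + id :: id + e
a + id :: id + t
a + id :: id + f
a + id :: id + p
a + id :: id + a

[e [t [f [p a]]] + [e [t [f [p id]]] :: [e [t [f [p id]]] + [e [t [f [p a]]]]]]]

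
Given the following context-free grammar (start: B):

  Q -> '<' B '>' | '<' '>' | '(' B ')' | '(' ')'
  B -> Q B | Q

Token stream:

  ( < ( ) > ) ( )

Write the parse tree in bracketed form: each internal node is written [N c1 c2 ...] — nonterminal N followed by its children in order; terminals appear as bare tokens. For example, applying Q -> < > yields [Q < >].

B
Q B
( B ) B
( Q ) B
( < B > ) B
( < Q > ) B
( < ( ) > ) B
( < ( ) > ) Q
( < ( ) > ) ( )

[B [Q ( [B [Q < [B [Q ( )]] >]] )] [B [Q ( )]]]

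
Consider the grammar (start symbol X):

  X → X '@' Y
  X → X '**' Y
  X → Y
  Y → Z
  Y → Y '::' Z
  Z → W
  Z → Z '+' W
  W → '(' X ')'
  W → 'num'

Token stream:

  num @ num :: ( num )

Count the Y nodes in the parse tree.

[X [X [Y [Z [W num]]]] @ [Y [Y [Z [W num]]] :: [Z [W ( [X [Y [Z [W num]]]] )]]]]

4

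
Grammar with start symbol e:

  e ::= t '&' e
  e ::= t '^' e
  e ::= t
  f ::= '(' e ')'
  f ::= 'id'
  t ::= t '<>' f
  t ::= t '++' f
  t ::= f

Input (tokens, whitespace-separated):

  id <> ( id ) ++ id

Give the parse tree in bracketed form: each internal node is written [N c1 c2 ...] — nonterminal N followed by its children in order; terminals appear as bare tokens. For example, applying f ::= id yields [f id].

[e [t [t [t [f id]] <> [f ( [e [t [f id]]] )]] ++ [f id]]]

e
t
t ++ f
t <> f ++ f
f <> f ++ f
id <> f ++ f
id <> ( e ) ++ f
id <> ( t ) ++ f
id <> ( f ) ++ f
id <> ( id ) ++ f
id <> ( id ) ++ id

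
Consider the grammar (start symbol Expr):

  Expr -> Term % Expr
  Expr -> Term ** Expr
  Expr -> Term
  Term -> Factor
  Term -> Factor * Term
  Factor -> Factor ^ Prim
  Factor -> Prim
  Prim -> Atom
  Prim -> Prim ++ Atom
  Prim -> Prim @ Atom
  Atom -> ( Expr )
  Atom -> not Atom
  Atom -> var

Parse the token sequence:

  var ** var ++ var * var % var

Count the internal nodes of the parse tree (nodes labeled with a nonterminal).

[Expr [Term [Factor [Prim [Atom var]]]] ** [Expr [Term [Factor [Prim [Prim [Atom var]] ++ [Atom var]]] * [Term [Factor [Prim [Atom var]]]]] % [Expr [Term [Factor [Prim [Atom var]]]]]]]

21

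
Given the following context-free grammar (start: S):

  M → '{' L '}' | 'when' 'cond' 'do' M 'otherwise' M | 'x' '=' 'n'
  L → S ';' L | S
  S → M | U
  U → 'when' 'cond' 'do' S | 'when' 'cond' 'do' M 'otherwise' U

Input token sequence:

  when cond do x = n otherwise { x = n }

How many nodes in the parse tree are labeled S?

2

[S [M when cond do [M x = n] otherwise [M { [L [S [M x = n]]] }]]]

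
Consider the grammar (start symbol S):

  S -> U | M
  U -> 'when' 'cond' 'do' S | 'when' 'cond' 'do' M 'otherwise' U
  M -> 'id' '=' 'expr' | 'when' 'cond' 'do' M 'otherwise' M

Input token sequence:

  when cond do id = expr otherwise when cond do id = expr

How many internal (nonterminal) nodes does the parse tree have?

6

[S [U when cond do [M id = expr] otherwise [U when cond do [S [M id = expr]]]]]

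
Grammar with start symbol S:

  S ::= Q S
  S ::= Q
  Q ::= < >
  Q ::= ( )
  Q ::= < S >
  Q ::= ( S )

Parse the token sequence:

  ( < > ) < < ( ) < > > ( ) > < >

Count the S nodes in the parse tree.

[S [Q ( [S [Q < >]] )] [S [Q < [S [Q < [S [Q ( )] [S [Q < >]]] >] [S [Q ( )]]] >] [S [Q < >]]]]

8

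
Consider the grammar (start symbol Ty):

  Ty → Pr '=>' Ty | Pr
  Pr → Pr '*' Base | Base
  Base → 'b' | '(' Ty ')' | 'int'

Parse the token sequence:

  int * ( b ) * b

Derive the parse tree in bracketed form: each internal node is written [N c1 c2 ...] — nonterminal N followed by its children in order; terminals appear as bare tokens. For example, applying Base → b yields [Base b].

Ty
Pr
Pr * Base
Pr * Base * Base
Base * Base * Base
int * Base * Base
int * ( Ty ) * Base
int * ( Pr ) * Base
int * ( Base ) * Base
int * ( b ) * Base
int * ( b ) * b

[Ty [Pr [Pr [Pr [Base int]] * [Base ( [Ty [Pr [Base b]]] )]] * [Base b]]]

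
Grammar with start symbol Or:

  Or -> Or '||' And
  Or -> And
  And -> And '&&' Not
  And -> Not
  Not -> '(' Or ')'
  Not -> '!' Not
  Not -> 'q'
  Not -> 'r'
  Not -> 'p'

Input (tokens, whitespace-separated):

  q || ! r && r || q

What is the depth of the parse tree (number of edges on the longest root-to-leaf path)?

[Or [Or [Or [And [Not q]]] || [And [And [Not ! [Not r]]] && [Not r]]] || [And [Not q]]]

6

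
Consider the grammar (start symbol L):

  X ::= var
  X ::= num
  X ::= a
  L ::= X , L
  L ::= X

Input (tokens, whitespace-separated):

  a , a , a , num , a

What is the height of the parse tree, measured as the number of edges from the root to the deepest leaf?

[L [X a] , [L [X a] , [L [X a] , [L [X num] , [L [X a]]]]]]

6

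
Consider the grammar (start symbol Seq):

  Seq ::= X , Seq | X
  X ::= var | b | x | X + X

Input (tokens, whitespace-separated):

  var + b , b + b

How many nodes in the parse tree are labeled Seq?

2

[Seq [X [X var] + [X b]] , [Seq [X [X b] + [X b]]]]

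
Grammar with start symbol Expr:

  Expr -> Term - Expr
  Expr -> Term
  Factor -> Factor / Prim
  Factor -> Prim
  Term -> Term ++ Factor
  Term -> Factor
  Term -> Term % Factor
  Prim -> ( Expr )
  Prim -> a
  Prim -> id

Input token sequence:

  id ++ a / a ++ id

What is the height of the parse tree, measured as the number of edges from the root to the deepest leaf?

[Expr [Term [Term [Term [Factor [Prim id]]] ++ [Factor [Factor [Prim a]] / [Prim a]]] ++ [Factor [Prim id]]]]

6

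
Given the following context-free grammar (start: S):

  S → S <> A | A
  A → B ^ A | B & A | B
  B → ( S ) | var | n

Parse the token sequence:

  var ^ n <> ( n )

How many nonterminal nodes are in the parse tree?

[S [S [A [B var] ^ [A [B n]]]] <> [A [B ( [S [A [B n]]] )]]]

11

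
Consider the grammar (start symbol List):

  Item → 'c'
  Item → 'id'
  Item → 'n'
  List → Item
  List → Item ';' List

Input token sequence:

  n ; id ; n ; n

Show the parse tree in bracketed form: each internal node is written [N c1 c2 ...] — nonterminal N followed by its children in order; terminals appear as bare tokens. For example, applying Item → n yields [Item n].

List
Item ; List
n ; List
n ; Item ; List
n ; id ; List
n ; id ; Item ; List
n ; id ; n ; List
n ; id ; n ; Item
n ; id ; n ; n

[List [Item n] ; [List [Item id] ; [List [Item n] ; [List [Item n]]]]]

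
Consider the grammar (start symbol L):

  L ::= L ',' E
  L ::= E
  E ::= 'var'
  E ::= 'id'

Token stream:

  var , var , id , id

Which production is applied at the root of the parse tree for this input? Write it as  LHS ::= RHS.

[L [L [L [L [E var]] , [E var]] , [E id]] , [E id]]

L ::= L ',' E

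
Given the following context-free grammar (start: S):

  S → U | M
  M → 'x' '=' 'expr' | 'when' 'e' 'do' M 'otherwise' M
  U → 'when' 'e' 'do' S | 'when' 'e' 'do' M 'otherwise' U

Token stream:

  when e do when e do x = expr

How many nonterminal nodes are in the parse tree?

[S [U when e do [S [U when e do [S [M x = expr]]]]]]

6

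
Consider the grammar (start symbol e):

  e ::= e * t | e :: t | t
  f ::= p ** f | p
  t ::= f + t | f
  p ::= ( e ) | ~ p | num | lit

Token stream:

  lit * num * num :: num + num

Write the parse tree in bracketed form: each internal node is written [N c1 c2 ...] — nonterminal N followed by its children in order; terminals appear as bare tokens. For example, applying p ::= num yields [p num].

e
e :: t
e * t :: t
e * t * t :: t
t * t * t :: t
f * t * t :: t
p * t * t :: t
lit * t * t :: t
lit * f * t :: t
lit * p * t :: t
lit * num * t :: t
lit * num * f :: t
lit * num * p :: t
lit * num * num :: t
lit * num * num :: f + t
lit * num * num :: p + t
lit * num * num :: num + t
lit * num * num :: num + f
lit * num * num :: num + p
lit * num * num :: num + num

[e [e [e [e [t [f [p lit]]]] * [t [f [p num]]]] * [t [f [p num]]]] :: [t [f [p num]] + [t [f [p num]]]]]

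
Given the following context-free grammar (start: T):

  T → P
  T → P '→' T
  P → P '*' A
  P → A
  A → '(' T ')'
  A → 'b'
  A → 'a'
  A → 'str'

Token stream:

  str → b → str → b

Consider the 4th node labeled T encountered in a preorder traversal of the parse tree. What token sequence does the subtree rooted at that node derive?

b

[T [P [A str]] → [T [P [A b]] → [T [P [A str]] → [T [P [A b]]]]]]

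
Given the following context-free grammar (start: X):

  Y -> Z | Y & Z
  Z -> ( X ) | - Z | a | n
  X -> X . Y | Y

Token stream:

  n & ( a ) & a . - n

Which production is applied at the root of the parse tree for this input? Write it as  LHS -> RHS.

X -> X . Y

[X [X [Y [Y [Y [Z n]] & [Z ( [X [Y [Z a]]] )]] & [Z a]]] . [Y [Z - [Z n]]]]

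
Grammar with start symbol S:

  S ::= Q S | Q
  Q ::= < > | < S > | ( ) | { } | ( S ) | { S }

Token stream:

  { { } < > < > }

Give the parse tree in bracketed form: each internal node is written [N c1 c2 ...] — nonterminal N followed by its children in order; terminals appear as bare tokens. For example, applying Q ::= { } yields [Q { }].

S
Q
{ S }
{ Q S }
{ { } S }
{ { } Q S }
{ { } < > S }
{ { } < > Q }
{ { } < > < > }

[S [Q { [S [Q { }] [S [Q < >] [S [Q < >]]]] }]]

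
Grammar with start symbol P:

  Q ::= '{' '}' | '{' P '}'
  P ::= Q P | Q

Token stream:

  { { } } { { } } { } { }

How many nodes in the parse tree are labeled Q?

[P [Q { [P [Q { }]] }] [P [Q { [P [Q { }]] }] [P [Q { }] [P [Q { }]]]]]

6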